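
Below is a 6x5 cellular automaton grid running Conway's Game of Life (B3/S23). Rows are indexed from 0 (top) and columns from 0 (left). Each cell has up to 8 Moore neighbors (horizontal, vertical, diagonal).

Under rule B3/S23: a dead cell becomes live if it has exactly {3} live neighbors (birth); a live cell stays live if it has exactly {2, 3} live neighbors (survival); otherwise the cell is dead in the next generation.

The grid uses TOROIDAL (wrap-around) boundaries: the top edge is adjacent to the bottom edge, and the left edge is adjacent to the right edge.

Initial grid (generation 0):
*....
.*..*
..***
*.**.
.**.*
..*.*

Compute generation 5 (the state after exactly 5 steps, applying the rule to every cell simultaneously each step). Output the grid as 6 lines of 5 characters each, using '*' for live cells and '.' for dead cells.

Answer: .....
....*
....*
.....
.....
.....

Derivation:
Simulating step by step:
Generation 0 (given above): 14 live cells
Generation 1: 11 live cells
**.**
.**.*
.....
*....
....*
..*.*
Generation 2: 10 live cells
.....
.**.*
**...
.....
*..**
.**..
Generation 3: 18 live cells
*..*.
.**..
***..
.*...
*****
*****
Generation 4: 3 live cells
.....
...**
*....
.....
.....
.....
Generation 5: 2 live cells
(generation 5 grid is the final answer)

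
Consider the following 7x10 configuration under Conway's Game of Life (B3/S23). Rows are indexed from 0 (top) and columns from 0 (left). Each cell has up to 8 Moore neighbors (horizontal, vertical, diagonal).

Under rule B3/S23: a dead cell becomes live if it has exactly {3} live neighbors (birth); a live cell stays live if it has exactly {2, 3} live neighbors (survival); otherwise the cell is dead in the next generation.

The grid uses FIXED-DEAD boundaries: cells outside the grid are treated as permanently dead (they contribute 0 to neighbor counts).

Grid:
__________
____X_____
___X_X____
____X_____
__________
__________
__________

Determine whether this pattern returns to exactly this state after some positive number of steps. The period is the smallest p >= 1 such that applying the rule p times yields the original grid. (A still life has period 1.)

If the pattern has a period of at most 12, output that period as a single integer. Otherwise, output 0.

Simulating and comparing each generation to the original:
Gen 0 (original, given above): 4 live cells
Gen 1: 4 live cells, MATCHES original -> period = 1

Answer: 1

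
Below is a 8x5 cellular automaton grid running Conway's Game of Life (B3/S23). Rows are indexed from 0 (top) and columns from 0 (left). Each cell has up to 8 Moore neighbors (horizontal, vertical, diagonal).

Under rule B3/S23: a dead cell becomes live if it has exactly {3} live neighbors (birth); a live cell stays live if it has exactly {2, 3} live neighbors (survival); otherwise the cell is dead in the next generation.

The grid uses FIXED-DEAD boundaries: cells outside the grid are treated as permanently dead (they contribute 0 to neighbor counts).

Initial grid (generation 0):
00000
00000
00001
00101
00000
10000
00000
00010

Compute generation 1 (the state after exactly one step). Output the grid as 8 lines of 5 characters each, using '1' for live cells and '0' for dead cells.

Answer: 00000
00000
00010
00010
00000
00000
00000
00000

Derivation:
Simulating step by step:
Generation 0 (given above): 5 live cells
Generation 1: 2 live cells
(generation 1 grid is the final answer)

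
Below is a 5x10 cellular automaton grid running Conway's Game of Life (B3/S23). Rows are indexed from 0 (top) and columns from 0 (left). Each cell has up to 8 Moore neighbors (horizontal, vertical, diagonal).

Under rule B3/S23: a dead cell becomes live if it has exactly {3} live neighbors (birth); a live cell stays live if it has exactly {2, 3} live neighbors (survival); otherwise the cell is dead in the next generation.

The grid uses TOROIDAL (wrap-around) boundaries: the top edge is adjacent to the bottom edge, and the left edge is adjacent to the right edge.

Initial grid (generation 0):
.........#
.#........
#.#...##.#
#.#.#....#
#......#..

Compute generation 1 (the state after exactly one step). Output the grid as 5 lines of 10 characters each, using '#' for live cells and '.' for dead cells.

Answer: #.........
.#......##
..##....##
...#..##..
##......#.

Derivation:
Simulating step by step:
Generation 0 (given above): 13 live cells
Generation 1: 14 live cells
(generation 1 grid is the final answer)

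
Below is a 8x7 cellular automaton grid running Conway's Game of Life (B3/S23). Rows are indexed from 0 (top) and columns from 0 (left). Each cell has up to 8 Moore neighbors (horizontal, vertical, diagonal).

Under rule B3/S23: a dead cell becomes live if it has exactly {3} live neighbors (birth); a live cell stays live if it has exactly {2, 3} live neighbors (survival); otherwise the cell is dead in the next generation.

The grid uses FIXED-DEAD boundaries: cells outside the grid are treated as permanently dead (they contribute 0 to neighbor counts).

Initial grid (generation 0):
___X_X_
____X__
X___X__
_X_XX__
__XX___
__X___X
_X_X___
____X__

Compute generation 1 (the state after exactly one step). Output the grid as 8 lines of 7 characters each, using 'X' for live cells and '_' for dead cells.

Answer: ____X__
___XXX_
____XX_
_X__X__
_X__X__
_X_____
__XX___
_______

Derivation:
Simulating step by step:
Generation 0 (given above): 15 live cells
Generation 1: 13 live cells
(generation 1 grid is the final answer)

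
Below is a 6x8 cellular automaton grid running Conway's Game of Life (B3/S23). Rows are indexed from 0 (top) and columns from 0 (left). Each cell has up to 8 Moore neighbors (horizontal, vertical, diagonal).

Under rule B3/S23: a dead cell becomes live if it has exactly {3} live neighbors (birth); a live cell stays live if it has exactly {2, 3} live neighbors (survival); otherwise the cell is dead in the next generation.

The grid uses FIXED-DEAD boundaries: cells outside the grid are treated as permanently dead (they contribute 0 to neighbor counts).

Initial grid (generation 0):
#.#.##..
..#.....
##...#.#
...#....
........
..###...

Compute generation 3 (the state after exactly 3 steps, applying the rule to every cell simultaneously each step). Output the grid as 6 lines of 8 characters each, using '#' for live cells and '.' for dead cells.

Answer: .....#..
#.....#.
#....#..
.#......
...##...
........

Derivation:
Simulating step by step:
Generation 0 (given above): 13 live cells
Generation 1: 13 live cells
.#.#....
#.#####.
.##.....
........
..#.#...
...#....
Generation 2: 15 live cells
.#.#.#..
#...##..
.##.##..
.###....
...#....
...#....
Generation 3: 8 live cells
(generation 3 grid is the final answer)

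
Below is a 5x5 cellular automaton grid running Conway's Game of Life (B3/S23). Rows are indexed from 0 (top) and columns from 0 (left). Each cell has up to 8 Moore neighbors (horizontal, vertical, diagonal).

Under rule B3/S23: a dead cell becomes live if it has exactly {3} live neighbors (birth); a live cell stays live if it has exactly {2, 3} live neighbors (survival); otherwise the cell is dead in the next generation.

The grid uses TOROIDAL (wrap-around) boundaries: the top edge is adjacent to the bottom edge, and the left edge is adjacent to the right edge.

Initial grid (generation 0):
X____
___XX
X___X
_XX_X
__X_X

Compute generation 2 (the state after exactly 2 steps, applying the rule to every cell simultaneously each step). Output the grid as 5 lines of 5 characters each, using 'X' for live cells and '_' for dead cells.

Answer: ___XX
_XX__
XX___
_____
__X_X

Derivation:
Simulating step by step:
Generation 0 (given above): 10 live cells
Generation 1: 9 live cells
X____
___X_
_XX__
_XX_X
__X_X
Generation 2: 8 live cells
(generation 2 grid is the final answer)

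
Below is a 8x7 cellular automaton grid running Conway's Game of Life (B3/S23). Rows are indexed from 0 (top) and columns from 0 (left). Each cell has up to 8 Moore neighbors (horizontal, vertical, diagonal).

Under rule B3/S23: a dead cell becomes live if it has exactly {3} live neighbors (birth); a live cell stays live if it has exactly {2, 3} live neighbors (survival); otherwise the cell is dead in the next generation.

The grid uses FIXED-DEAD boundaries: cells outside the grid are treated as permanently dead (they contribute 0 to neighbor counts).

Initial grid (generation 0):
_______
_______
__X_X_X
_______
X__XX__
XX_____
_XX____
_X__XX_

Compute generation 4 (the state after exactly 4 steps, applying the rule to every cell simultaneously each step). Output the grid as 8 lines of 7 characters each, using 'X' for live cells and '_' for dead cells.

Simulating step by step:
Generation 0 (given above): 13 live cells
Generation 1: 9 live cells
_______
_______
_______
____XX_
XX_____
X__X___
__X____
_XX____
Generation 2: 9 live cells
_______
_______
_______
_______
XX__X__
X_X____
__XX___
_XX____
Generation 3: 8 live cells
_______
_______
_______
_______
XX_____
X_X____
___X___
_XXX___
Generation 4: 7 live cells
(generation 4 grid is the final answer)

Answer: _______
_______
_______
_______
XX_____
X_X____
___X___
__XX___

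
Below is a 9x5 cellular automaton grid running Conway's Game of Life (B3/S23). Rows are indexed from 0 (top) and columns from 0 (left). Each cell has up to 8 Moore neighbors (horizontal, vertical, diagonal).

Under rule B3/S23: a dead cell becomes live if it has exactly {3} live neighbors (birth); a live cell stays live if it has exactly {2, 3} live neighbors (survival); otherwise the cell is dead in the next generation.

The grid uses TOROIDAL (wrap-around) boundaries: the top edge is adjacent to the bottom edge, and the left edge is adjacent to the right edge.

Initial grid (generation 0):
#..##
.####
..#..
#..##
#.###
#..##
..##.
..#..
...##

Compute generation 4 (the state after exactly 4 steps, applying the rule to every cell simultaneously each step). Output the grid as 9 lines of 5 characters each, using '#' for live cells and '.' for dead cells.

Simulating step by step:
Generation 0 (given above): 23 live cells
Generation 1: 11 live cells
.#...
.#...
.....
#....
..#..
#....
.##..
..#.#
#.#..
Generation 2: 14 live cells
###..
.....
.....
.....
.#...
..#..
####.
#.#..
#.##.
Generation 3: 13 live cells
#.###
.#...
.....
.....
.....
#..#.
#..##
#....
#..#.
Generation 4: 19 live cells
(generation 4 grid is the final answer)

Answer: #.##.
#####
.....
.....
.....
#..#.
##.#.
##.#.
#.##.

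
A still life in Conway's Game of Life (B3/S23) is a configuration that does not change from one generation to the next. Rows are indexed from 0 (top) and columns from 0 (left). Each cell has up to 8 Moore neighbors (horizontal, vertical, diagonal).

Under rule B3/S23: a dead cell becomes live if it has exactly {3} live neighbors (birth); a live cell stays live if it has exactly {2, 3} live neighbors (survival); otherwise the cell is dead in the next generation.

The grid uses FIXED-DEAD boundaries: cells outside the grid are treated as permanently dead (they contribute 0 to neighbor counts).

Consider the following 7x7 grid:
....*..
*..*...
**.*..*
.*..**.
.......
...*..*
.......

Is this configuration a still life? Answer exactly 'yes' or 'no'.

Answer: no

Derivation:
Compute generation 1 and compare to generation 0 (given above):
Generation 1:
.......
*****..
**.*.*.
***.**.
....**.
.......
.......
Cell (0,4) differs: gen0=1 vs gen1=0 -> NOT a still life.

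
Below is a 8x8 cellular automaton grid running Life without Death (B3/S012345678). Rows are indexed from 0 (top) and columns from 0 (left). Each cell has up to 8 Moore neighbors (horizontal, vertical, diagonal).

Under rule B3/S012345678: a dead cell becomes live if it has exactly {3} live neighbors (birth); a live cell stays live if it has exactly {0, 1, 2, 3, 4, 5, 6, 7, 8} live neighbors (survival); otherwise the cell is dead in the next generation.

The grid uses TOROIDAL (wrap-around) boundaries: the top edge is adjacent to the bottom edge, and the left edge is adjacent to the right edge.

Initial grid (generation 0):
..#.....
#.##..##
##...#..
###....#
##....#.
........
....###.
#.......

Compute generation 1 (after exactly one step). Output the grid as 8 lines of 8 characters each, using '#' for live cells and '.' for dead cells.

Simulating step by step:
Generation 0 (given above): 20 live cells
Generation 1: 28 live cells
(generation 1 grid is the final answer)

Answer: #.##....
#.##..##
##.#.#..
###...##
###...#.
......##
....###.
#....#..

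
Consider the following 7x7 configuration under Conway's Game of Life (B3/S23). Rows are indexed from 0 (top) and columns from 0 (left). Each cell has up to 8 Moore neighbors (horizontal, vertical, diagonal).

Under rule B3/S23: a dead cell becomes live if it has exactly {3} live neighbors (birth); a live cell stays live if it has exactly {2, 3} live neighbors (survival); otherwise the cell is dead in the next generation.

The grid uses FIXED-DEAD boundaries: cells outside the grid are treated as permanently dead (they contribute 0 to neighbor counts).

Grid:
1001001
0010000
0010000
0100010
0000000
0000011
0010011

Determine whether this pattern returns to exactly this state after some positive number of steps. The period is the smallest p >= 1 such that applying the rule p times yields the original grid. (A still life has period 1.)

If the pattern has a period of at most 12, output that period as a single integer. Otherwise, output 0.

Simulating and comparing each generation to the original:
Gen 0 (original, given above): 12 live cells
Gen 1: 11 live cells, differs from original
Gen 2: 10 live cells, differs from original
Gen 3: 6 live cells, differs from original
Gen 4: 4 live cells, differs from original
Gen 5: 0 live cells, differs from original
Gen 6: 0 live cells, differs from original
Gen 7: 0 live cells, differs from original
Gen 8: 0 live cells, differs from original
Gen 9: 0 live cells, differs from original
Gen 10: 0 live cells, differs from original
Gen 11: 0 live cells, differs from original
Gen 12: 0 live cells, differs from original
No period found within 12 steps.

Answer: 0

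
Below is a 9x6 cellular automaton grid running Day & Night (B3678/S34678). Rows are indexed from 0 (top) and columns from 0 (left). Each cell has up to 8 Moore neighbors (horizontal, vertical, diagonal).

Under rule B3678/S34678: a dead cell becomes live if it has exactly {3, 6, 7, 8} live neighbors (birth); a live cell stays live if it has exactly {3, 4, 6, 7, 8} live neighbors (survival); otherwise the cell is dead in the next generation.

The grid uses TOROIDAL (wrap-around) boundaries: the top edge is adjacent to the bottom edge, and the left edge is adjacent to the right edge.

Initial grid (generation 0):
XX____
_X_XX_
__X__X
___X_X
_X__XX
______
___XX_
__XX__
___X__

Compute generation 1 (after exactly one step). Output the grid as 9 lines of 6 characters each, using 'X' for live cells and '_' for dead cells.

Answer: ___XX_
_X___X
X_X___
__X__X
X___X_
___X_X
__XX__
__XX__
_X____

Derivation:
Simulating step by step:
Generation 0 (given above): 17 live cells
Generation 1: 17 live cells
(generation 1 grid is the final answer)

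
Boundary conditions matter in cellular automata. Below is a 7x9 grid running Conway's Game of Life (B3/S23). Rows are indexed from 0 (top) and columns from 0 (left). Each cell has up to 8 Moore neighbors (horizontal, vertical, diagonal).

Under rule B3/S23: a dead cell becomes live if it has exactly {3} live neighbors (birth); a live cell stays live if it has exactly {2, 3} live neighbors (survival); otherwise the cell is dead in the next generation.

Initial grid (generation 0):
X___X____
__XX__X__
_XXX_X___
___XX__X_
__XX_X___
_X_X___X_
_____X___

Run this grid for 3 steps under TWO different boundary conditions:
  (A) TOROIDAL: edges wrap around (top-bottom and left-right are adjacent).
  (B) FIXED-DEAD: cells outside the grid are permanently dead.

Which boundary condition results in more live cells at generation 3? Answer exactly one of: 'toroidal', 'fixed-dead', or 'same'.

Answer: fixed-dead

Derivation:
Under TOROIDAL boundary, generation 3:
_________
____X____
_________
______XX_
______XX_
______X__
____X____
Population = 7

Under FIXED-DEAD boundary, generation 3:
_____X___
____XX___
____X_X__
______XX_
______XX_
_________
_________
Population = 9

Comparison: toroidal=7, fixed-dead=9 -> fixed-dead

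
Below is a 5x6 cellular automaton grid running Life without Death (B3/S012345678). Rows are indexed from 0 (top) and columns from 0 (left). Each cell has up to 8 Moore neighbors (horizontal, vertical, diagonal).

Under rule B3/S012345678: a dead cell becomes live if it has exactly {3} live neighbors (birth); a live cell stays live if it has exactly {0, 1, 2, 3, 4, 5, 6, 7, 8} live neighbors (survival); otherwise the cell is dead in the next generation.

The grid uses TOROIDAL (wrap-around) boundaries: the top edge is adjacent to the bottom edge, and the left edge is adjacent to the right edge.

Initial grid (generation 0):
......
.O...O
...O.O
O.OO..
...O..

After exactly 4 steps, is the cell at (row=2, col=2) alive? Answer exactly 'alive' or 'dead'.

Answer: dead

Derivation:
Simulating step by step:
Generation 0 (given above): 8 live cells
Generation 1: 12 live cells
......
OO..OO
.O.O.O
O.OO..
..OO..
Generation 2: 20 live cells
OOOOOO
OOO.OO
.O.O.O
O.OO..
.OOO..
Generation 3: 20 live cells
OOOOOO
OOO.OO
.O.O.O
O.OO..
.OOO..
Generation 4: 20 live cells
OOOOOO
OOO.OO
.O.O.O
O.OO..
.OOO..

Cell (2,2) at generation 4: 0 -> dead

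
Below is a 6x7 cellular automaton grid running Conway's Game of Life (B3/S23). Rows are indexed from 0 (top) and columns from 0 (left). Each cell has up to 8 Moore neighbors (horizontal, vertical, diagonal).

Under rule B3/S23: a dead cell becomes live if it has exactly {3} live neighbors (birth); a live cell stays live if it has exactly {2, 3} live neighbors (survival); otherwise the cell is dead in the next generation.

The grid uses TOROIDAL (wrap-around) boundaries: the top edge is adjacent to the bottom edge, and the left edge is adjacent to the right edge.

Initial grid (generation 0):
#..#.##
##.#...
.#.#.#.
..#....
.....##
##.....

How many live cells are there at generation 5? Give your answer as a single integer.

Answer: 19

Derivation:
Simulating step by step:
Generation 0 (given above): 15 live cells
Generation 1: 17 live cells
....#..
.#.#.#.
##.##..
..#.###
##....#
.#..#..
Generation 2: 19 live cells
..####.
##.#.#.
##.....
..#.#..
.####.#
.#...#.
Generation 3: 18 live cells
#..#.#.
#..#.#.
#..##.#
....##.
##..#..
##....#
Generation 4: 15 live cells
..#..#.
####.#.
#..#...
.#.....
.#..#..
..#.##.
Generation 5: 19 live cells
.....#.
#..#...
#..##.#
###....
.#####.
.##.##.
Population at generation 5: 19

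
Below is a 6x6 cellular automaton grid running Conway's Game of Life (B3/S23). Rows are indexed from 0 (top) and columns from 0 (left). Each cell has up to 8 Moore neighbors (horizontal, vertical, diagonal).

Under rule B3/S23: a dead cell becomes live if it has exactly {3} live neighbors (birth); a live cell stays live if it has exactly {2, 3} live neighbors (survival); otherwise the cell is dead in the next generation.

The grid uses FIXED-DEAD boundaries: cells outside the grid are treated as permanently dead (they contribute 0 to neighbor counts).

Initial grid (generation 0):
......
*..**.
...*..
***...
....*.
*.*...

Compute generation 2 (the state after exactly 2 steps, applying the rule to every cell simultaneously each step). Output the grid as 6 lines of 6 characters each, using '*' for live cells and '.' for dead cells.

Simulating step by step:
Generation 0 (given above): 10 live cells
Generation 1: 11 live cells
......
...**.
*..**.
.***..
*.**..
......
Generation 2: 5 live cells
(generation 2 grid is the final answer)

Answer: ......
...**.
.*....
*.....
...*..
......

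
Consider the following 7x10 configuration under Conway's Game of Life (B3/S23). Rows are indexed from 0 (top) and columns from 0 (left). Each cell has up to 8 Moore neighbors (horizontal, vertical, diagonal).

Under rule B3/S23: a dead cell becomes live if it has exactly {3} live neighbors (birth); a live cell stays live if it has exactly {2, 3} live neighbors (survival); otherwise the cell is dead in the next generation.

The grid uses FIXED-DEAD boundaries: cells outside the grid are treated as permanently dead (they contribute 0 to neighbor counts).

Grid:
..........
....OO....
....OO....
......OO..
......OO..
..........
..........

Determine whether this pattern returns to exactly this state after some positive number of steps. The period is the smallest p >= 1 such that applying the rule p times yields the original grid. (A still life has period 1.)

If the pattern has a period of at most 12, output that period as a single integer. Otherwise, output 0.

Simulating and comparing each generation to the original:
Gen 0 (original, given above): 8 live cells
Gen 1: 6 live cells, differs from original
Gen 2: 8 live cells, MATCHES original -> period = 2

Answer: 2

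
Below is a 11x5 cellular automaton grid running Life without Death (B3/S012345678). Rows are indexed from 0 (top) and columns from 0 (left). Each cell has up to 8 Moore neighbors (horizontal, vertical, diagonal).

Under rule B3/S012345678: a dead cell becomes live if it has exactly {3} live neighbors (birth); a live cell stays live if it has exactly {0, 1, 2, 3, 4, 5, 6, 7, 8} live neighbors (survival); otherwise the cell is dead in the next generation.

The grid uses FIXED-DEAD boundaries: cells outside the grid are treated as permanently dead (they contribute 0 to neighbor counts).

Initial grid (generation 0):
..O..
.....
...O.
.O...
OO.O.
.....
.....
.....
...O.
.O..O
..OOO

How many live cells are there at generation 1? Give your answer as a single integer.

Answer: 14

Derivation:
Simulating step by step:
Generation 0 (given above): 12 live cells
Generation 1: 14 live cells
..O..
.....
...O.
OO...
OOOO.
.....
.....
.....
...O.
.O..O
..OOO
Population at generation 1: 14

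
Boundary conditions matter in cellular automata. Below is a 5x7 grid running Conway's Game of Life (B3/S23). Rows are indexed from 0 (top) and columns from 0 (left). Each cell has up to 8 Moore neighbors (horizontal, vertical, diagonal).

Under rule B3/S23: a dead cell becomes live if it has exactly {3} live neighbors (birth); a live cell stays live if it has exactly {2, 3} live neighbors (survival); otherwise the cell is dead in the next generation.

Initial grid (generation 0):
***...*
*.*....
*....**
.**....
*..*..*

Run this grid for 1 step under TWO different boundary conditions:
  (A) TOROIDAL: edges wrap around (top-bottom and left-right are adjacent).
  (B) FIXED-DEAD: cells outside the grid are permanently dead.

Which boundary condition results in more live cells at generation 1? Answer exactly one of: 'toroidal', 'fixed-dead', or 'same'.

Under TOROIDAL boundary, generation 1:
..**...
..*..*.
*.*...*
.**..*.
...*..*
Population = 12

Under FIXED-DEAD boundary, generation 1:
*.*....
*.*..**
*.*....
***..**
.**....
Population = 15

Comparison: toroidal=12, fixed-dead=15 -> fixed-dead

Answer: fixed-dead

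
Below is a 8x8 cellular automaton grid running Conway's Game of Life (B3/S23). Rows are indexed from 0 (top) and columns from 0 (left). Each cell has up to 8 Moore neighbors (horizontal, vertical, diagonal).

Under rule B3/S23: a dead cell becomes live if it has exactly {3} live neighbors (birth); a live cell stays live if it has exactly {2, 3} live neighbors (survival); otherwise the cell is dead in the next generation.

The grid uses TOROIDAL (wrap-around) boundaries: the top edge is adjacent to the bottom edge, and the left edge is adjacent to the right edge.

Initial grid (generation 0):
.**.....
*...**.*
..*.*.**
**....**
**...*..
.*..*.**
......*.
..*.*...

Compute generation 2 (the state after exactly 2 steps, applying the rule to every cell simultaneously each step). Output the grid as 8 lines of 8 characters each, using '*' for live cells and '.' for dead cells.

Simulating step by step:
Generation 0 (given above): 24 live cells
Generation 1: 24 live cells
***.**..
*.*.**.*
...**...
..*.....
..*..*..
.*....**
...*..**
.***....
Generation 2: 27 live cells
(generation 2 grid is the final answer)

Answer: .....***
*.*...**
.**.**..
..*.*...
.**...*.
*.*..*.*
.*.*..**
.....***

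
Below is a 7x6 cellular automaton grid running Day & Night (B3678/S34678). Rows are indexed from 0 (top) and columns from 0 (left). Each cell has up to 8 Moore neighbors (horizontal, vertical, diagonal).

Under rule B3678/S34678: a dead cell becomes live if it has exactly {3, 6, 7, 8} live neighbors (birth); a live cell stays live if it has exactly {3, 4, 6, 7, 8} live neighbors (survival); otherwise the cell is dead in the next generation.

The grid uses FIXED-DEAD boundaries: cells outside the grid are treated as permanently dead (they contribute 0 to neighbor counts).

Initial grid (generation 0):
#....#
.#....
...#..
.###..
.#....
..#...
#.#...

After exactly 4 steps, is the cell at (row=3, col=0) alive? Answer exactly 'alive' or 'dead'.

Simulating step by step:
Generation 0 (given above): 11 live cells
Generation 1: 5 live cells
......
......
.#....
..#...
.#.#..
......
.#....
Generation 2: 4 live cells
......
......
......
.##...
..#...
..#...
......
Generation 3: 2 live cells
......
......
......
......
..##..
......
......
Generation 4: 0 live cells
......
......
......
......
......
......
......

Cell (3,0) at generation 4: 0 -> dead

Answer: dead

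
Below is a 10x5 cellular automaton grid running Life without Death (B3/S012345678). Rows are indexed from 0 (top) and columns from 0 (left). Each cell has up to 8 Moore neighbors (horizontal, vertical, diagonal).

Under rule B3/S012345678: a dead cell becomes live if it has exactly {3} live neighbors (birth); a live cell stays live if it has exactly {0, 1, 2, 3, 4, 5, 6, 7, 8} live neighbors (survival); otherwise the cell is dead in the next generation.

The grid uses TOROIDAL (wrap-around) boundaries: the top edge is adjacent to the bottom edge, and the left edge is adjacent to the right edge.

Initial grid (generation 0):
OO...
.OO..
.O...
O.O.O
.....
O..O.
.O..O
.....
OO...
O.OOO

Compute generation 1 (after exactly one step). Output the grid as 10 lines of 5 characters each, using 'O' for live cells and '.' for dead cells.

Simulating step by step:
Generation 0 (given above): 18 live cells
Generation 1: 28 live cells
(generation 1 grid is the final answer)

Answer: OO...
.OO..
.O.O.
OOO.O
OO.O.
O..OO
OO..O
.O...
OOOO.
O.OOO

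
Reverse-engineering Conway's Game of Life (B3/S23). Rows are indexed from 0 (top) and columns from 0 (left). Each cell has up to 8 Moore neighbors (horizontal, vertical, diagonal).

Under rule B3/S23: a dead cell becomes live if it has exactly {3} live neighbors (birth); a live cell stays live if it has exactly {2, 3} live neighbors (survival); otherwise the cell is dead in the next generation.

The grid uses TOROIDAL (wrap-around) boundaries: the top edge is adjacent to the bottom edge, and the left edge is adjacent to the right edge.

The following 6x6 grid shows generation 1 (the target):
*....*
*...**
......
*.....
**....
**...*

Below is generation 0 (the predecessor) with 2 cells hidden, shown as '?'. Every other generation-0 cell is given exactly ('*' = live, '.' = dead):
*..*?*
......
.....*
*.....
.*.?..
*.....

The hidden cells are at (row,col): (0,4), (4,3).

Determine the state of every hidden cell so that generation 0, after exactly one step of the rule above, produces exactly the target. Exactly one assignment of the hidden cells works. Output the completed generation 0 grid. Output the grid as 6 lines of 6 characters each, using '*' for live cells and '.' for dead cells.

Answer: *..*.*
......
.....*
*.....
.*....
*.....

Derivation:
Hidden generation-0 cells (in order): (0,4), (4,3).
A hidden cell only influences target cells in its own 3x3 neighborhood. Try each of the 2^2 = 4 assignments, step the completed generation 0 forward once under B3/S23, and compare with the target:
  (0,4)=. (4,3)=. -> step reproduces the target at every cell -> ACCEPT
  (0,4)=. (4,3)=* -> step gives (5,2)='*' but target has '.' -> reject
  (0,4)=* (4,3)=. -> step gives (0,4)='*' but target has '.' -> reject
  (0,4)=* (4,3)=* -> step gives (0,4)='*' but target has '.' -> reject
Unique solution: (0,4)=dead, (4,3)=dead.
Check: live-neighbor counts of every cell in the completed generation 0:
221022
311133
210011
221012
321002
332123
Applying B3/S23 to generation 0 with these counts gives:
*....*
*...**
......
*.....
**....
**...*
which matches the target exactly.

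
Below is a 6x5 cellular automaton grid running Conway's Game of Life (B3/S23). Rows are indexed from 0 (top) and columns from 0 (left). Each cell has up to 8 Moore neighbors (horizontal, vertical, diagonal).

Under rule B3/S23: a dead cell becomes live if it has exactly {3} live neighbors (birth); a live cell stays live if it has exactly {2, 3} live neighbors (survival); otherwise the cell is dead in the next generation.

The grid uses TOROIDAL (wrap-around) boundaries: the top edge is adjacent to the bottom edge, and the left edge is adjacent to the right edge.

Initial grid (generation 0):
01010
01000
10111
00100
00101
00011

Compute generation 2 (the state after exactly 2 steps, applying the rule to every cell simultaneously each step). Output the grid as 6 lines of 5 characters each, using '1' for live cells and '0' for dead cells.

Simulating step by step:
Generation 0 (given above): 12 live cells
Generation 1: 14 live cells
10011
01000
10111
10100
00101
10001
Generation 2: 11 live cells
(generation 2 grid is the final answer)

Answer: 01010
01000
10111
10100
00001
01000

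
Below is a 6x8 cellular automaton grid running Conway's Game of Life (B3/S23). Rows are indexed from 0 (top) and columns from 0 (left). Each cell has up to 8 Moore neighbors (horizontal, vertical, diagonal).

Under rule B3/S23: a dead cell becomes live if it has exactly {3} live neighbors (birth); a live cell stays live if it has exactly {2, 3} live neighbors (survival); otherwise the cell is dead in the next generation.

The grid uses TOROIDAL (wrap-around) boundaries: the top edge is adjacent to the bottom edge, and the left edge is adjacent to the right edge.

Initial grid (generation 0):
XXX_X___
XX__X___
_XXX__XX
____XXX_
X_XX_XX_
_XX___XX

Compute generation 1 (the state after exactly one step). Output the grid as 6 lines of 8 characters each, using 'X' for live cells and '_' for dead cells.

Answer: _____X__
____XX__
_XXX__XX
X_______
X_XX____
____X_X_

Derivation:
Simulating step by step:
Generation 0 (given above): 24 live cells
Generation 1: 14 live cells
(generation 1 grid is the final answer)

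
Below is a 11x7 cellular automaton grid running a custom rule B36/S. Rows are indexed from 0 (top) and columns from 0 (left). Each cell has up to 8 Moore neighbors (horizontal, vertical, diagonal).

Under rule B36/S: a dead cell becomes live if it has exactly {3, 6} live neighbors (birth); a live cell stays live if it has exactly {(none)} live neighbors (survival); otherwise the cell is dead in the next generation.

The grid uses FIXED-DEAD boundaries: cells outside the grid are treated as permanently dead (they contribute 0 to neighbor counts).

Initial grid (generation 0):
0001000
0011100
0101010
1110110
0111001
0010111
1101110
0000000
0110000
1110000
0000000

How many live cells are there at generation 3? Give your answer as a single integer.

Answer: 2

Derivation:
Simulating step by step:
Generation 0 (given above): 30 live cells
Generation 1: 17 live cells
0010100
0000000
1010100
0000001
1000010
1001000
0010001
1001100
1000000
0000000
0100000
Generation 2: 7 live cells
0000000
0100000
0000000
0100010
0000000
0100000
0100100
0100000
0000000
0000000
0000000
Generation 3: 2 live cells
0000000
0000000
0000000
0000000
0000000
0000000
1010000
0000000
0000000
0000000
0000000
Population at generation 3: 2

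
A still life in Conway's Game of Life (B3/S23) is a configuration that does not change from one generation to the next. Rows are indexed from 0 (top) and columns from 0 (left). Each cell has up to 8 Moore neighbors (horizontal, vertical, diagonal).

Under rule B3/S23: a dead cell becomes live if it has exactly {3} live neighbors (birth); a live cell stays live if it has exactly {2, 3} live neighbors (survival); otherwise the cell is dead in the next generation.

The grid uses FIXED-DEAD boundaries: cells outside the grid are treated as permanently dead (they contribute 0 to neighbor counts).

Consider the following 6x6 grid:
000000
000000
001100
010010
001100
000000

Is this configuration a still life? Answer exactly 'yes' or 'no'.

Compute generation 1 and compare to generation 0 (given above):
Generation 1:
000000
000000
001100
010010
001100
000000
The grids are IDENTICAL -> still life.

Answer: yes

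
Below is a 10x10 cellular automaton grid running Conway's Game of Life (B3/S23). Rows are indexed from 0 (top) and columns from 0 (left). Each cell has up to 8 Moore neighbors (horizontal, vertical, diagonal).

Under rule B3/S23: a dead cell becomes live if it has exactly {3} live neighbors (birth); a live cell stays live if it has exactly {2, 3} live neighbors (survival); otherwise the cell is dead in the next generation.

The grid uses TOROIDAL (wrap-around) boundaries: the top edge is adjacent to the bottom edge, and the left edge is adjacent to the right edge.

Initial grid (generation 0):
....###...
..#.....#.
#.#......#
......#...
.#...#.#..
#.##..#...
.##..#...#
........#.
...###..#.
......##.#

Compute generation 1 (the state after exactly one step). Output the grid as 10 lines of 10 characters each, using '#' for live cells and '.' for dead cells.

Answer: .....##.#.
.#.#.#...#
.#.......#
##....#...
.##..#.#..
#..####...
####.....#
..##.#..##
....###.##
...#...##.

Derivation:
Simulating step by step:
Generation 0 (given above): 28 live cells
Generation 1: 39 live cells
(generation 1 grid is the final answer)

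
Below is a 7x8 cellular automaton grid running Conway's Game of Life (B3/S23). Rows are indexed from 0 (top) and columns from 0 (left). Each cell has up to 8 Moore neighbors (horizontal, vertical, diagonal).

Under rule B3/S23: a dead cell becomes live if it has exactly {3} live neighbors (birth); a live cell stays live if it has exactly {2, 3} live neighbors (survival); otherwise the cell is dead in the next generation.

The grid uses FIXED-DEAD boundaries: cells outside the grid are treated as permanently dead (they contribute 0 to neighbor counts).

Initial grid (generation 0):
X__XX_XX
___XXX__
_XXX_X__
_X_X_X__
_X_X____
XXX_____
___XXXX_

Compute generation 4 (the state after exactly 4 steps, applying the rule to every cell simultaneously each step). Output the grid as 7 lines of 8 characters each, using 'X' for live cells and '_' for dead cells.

Simulating step by step:
Generation 0 (given above): 24 live cells
Generation 1: 19 live cells
___X__X_
_X______
_X___XX_
XX_X____
___XX___
XX___X__
_XXXXX__
Generation 2: 19 live cells
________
__X__XX_
_X______
XX_X_X__
___XX___
XX___X__
XXXXXX__
Generation 3: 17 live cells
________
________
XX__XXX_
XX_X____
___X_X__
X____X__
X_XXXX__
Generation 4: 21 live cells
(generation 4 grid is the final answer)

Answer: ________
_____X__
XXX_XX__
XX_X__X_
XXX_____
_XX__XX_
_X_XXX__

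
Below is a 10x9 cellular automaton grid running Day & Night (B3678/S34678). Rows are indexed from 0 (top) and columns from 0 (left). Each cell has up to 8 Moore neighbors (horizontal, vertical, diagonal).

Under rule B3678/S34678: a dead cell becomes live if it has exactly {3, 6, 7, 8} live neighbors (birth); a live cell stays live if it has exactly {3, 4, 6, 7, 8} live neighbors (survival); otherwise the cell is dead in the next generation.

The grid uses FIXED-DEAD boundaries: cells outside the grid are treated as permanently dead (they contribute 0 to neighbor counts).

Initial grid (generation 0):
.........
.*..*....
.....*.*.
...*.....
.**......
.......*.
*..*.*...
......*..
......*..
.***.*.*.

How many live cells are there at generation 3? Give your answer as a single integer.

Simulating step by step:
Generation 0 (given above): 18 live cells
Generation 1: 11 live cells
.........
.........
....*....
..*......
.........
.**......
......*..
.....*...
..*..***.
......*..
Generation 2: 9 live cells
.........
.........
.........
.........
.**......
.........
.........
.....*.*.
.....**..
.....***.
Generation 3: 5 live cells
.........
.........
.........
.........
.........
.........
.........
.........
....***..
.....**..
Population at generation 3: 5

Answer: 5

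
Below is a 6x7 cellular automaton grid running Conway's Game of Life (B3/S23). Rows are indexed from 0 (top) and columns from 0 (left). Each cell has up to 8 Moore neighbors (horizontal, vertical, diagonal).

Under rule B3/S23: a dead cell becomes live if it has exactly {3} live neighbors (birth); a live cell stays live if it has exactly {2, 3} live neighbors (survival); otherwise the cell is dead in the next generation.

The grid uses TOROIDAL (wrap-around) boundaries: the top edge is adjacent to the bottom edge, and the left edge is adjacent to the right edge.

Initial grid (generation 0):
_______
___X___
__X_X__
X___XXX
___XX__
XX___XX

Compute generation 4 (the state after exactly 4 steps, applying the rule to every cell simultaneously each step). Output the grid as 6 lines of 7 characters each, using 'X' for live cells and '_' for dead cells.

Simulating step by step:
Generation 0 (given above): 13 live cells
Generation 1: 12 live cells
X_____X
___X___
____X_X
______X
_X_X___
X___XXX
Generation 2: 12 live cells
X___X__
X____XX
_____X_
X____X_
____X__
_X__XX_
Generation 3: 17 live cells
XX__X__
X___XX_
X___XX_
____XXX
____X_X
___XXX_
Generation 4: 12 live cells
(generation 4 grid is the final answer)

Answer: XX_____
X__X___
X__X___
X__X___
______X
X__X__X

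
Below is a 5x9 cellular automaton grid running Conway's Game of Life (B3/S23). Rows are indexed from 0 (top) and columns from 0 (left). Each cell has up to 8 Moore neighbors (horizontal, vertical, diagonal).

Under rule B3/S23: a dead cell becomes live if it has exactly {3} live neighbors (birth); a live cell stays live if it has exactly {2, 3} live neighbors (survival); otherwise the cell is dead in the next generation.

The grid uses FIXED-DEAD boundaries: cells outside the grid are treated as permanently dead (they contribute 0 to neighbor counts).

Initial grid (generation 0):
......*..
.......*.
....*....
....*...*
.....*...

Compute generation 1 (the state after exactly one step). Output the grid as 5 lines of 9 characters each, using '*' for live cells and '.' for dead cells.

Answer: .........
.........
.........
....**...
.........

Derivation:
Simulating step by step:
Generation 0 (given above): 6 live cells
Generation 1: 2 live cells
(generation 1 grid is the final answer)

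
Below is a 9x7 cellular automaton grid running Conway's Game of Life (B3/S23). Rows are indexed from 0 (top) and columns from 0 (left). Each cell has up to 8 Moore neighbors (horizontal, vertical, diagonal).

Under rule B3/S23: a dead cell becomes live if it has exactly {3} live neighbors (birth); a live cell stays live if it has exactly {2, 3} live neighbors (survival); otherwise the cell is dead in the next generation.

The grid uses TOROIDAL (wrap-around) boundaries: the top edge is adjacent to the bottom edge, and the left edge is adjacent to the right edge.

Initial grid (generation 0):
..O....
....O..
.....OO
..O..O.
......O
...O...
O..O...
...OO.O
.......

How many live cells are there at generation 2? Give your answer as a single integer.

Answer: 14

Derivation:
Simulating step by step:
Generation 0 (given above): 13 live cells
Generation 1: 10 live cells
.......
.....O.
....OOO
.....O.
.......
.......
..OO...
...OO..
...O...
Generation 2: 14 live cells
.......
....OOO
....O.O
....OOO
.......
.......
..OOO..
....O..
...OO..
Population at generation 2: 14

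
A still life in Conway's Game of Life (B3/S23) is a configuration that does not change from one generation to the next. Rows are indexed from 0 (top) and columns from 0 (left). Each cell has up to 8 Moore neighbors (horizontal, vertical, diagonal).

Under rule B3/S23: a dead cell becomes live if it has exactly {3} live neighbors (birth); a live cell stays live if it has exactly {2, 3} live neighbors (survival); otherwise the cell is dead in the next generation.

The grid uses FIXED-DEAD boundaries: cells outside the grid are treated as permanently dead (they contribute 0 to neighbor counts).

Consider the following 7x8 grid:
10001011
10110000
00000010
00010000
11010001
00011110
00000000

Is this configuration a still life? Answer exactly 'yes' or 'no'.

Compute generation 1 and compare to generation 0 (given above):
Generation 1:
01010000
01010111
00110000
00100000
00010110
00111110
00001100
Cell (0,0) differs: gen0=1 vs gen1=0 -> NOT a still life.

Answer: no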